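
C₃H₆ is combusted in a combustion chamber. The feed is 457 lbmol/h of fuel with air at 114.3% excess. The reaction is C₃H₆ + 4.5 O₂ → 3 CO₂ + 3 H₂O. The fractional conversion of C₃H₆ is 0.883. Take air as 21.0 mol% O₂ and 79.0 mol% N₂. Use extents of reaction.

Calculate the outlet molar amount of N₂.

Stoichiometric O₂ = 4.5 × 457 = 2056 lbmol/h; O₂ fed = 2056 × 2.143 = 4407 lbmol/h.
N₂ fed = 4407 × 79/21 = 16580 lbmol/h.
Fuel reacted = 0.883 × 457 → ξ = 403.5 lbmol/h.
Outlet (n = n₀ + ν ξ):
  C₃H₆: 457 − 1(403.5) = 53.47
  O₂: 4407 − 4.5(403.5) = 2591
  N₂: 16580 (inert)
  CO₂: 0 + 3(403.5) = 1211
  H₂O: 0 + 3(403.5) = 1211

16600 lbmol/h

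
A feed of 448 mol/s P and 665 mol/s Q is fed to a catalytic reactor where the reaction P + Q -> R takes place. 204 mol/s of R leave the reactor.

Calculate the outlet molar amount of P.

For R: n = n₀ + 1ξ → 204 = 0 + 1ξ, giving ξ = 204 mol/s.
Outlet amounts (n = n₀ + ν ξ):
  P: 448 − 1(204) = 244
  Q: 665 − 1(204) = 461
  R: 0 + 1(204) = 204

244 mol/s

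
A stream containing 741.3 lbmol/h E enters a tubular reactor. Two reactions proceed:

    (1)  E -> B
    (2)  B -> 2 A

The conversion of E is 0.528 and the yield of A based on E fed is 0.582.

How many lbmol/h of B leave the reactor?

176 lbmol/h

Conversion of E: E consumed = 1ξ₁ = 0.528 × 741.3 → ξ₁ = 391.4 lbmol/h.
Yield of A: 2ξ₂ / 741.3 = 0.582 → ξ₂ = 215.7 lbmol/h.
Outlet amounts (n = n₀ + Σ ν·ξ):
  E: 741.3 − 1(391.4) = 349.9
  B: 0 + 1(391.4) − 1(215.7) = 175.7
  A: 0 + 2(215.7) = 431.4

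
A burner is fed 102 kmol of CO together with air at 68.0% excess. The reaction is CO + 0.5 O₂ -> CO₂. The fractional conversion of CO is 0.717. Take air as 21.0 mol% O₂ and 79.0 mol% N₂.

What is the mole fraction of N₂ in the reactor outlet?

Stoichiometric O₂ = 0.5 × 102 = 51 kmol; O₂ fed = 51 × 1.680 = 85.68 kmol.
N₂ fed = 85.68 × 79/21 = 322.3 kmol.
Fuel reacted = 0.717 × 102 → ξ = 73.13 kmol.
Outlet (n = n₀ + ν ξ):
  CO: 102 − 1(73.13) = 28.87
  O₂: 85.68 − 0.5(73.13) = 49.11
  N₂: 322.3 (inert)
  CO₂: 0 + 1(73.13) = 73.13
Total out = 473.4 kmol; y_N₂ = 322.3 / 473.4 = 0.6808.

0.681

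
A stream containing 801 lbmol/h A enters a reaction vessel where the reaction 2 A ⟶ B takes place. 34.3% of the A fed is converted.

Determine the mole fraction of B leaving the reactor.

A reacted = 0.343 × 801 = 274.7 lbmol/h; ν_A = −2, so ξ = 274.7/2 = 137.4 lbmol/h.
Outlet amounts (n = n₀ + ν ξ):
  A: 801 − 2(137.4) = 526.3
  B: 0 + 1(137.4) = 137.4
Total out = 663.6 lbmol/h; y_B = 137.4 / 663.6 = 0.207.

0.207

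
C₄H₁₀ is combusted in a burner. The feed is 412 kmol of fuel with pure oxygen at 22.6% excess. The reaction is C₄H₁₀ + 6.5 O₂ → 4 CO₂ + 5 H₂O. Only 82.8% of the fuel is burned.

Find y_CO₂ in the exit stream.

Stoichiometric O₂ = 6.5 × 412 = 2678 kmol; O₂ fed = 2678 × 1.226 = 3283 kmol.
Fuel reacted = 0.828 × 412 → ξ = 341.1 kmol.
Outlet (n = n₀ + ν ξ):
  C₄H₁₀: 412 − 1(341.1) = 70.86
  O₂: 3283 − 6.5(341.1) = 1066
  CO₂: 0 + 4(341.1) = 1365
  H₂O: 0 + 5(341.1) = 1706
Total out = 4207 kmol; y_CO₂ = 1365 / 4207 = 0.3244.

0.324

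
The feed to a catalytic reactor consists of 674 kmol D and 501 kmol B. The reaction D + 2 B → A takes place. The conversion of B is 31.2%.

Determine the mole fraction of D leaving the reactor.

0.585

B reacted = 0.312 × 501 = 156.3 kmol; ν_B = −2, so ξ = 156.3/2 = 78.16 kmol.
Outlet amounts (n = n₀ + ν ξ):
  D: 674 − 1(78.16) = 595.8
  B: 501 − 2(78.16) = 344.7
  A: 0 + 1(78.16) = 78.16
Total out = 1019 kmol; y_D = 595.8 / 1019 = 0.5849.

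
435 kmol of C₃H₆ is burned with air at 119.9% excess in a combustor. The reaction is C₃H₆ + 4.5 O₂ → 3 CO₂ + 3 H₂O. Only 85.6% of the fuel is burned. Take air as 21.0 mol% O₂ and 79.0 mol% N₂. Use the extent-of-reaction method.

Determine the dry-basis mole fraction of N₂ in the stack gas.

0.81

Stoichiometric O₂ = 4.5 × 435 = 1958 kmol; O₂ fed = 1958 × 2.199 = 4305 kmol.
N₂ fed = 4305 × 79/21 = 16190 kmol.
Fuel reacted = 0.856 × 435 → ξ = 372.4 kmol.
Outlet (n = n₀ + ν ξ):
  C₃H₆: 435 − 1(372.4) = 62.64
  O₂: 4305 − 4.5(372.4) = 2629
  N₂: 16190 (inert)
  CO₂: 0 + 3(372.4) = 1117
  H₂O: 0 + 3(372.4) = 1117
Dry total = 20000 kmol; y_N₂ (dry) = 16190 / 20000 = 0.8096.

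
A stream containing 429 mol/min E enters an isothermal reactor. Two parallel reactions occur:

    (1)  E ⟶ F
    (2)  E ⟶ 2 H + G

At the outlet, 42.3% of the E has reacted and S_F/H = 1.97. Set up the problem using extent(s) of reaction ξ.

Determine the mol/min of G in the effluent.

Conversion of E: E consumed = 0.423 × 429 = 181.5 mol/min = 1ξ₁ + 1ξ₂.
Selectivity: 1ξ₁ / (2ξ₂) = 1.97 → ξ₁ = 3.94 ξ₂.
Substitute: (1·3.94 + 1) ξ₂ = 181.5 → ξ₂ = 36.73 mol/min, ξ₁ = 144.7 mol/min.
Outlet amounts (n = n₀ + Σ ν·ξ):
  E: 429 − 1(144.7) − 1(36.73) = 247.5
  F: 0 + 1(144.7) = 144.7
  H: 0 + 2(36.73) = 73.47
  G: 0 + 1(36.73) = 36.73

36.7 mol/min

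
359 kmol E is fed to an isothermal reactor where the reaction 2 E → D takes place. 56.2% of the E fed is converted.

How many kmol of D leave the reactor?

101 kmol

E reacted = 0.562 × 359 = 201.8 kmol; ν_E = −2, so ξ = 201.8/2 = 100.9 kmol.
Outlet amounts (n = n₀ + ν ξ):
  E: 359 − 2(100.9) = 157.2
  D: 0 + 1(100.9) = 100.9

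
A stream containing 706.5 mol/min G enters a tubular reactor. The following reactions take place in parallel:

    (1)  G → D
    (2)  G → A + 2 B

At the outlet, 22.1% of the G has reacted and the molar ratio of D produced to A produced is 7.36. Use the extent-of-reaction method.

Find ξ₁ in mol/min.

Conversion of G: G consumed = 0.221 × 706.5 = 156.1 mol/min = 1ξ₁ + 1ξ₂.
Selectivity: 1ξ₁ / (1ξ₂) = 7.36 → ξ₁ = 7.36 ξ₂.
Substitute: (1·7.36 + 1) ξ₂ = 156.1 → ξ₂ = 18.68 mol/min, ξ₁ = 137.5 mol/min.
Outlet amounts (n = n₀ + Σ ν·ξ):
  G: 706.5 − 1(137.5) − 1(18.68) = 550.4
  D: 0 + 1(137.5) = 137.5
  A: 0 + 1(18.68) = 18.68
  B: 0 + 2(18.68) = 37.35

ξ₁ = 137 mol/min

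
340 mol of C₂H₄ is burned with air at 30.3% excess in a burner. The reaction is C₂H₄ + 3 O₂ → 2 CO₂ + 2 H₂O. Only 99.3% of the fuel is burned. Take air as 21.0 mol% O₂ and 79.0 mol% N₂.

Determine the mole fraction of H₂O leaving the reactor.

Stoichiometric O₂ = 3 × 340 = 1020 mol; O₂ fed = 1020 × 1.303 = 1329 mol.
N₂ fed = 1329 × 79/21 = 5000 mol.
Fuel reacted = 0.993 × 340 → ξ = 337.6 mol.
Outlet (n = n₀ + ν ξ):
  C₂H₄: 340 − 1(337.6) = 2.38
  O₂: 1329 − 3(337.6) = 316.2
  N₂: 5000 (inert)
  CO₂: 0 + 2(337.6) = 675.2
  H₂O: 0 + 2(337.6) = 675.2
Total out = 6669 mol; y_H₂O = 675.2 / 6669 = 0.1013.

0.101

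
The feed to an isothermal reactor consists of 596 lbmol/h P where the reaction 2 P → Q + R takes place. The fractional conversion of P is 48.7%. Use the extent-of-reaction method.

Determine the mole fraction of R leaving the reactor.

P reacted = 0.487 × 596 = 290.3 lbmol/h; ν_P = −2, so ξ = 290.3/2 = 145.1 lbmol/h.
Outlet amounts (n = n₀ + ν ξ):
  P: 596 − 2(145.1) = 305.7
  Q: 0 + 1(145.1) = 145.1
  R: 0 + 1(145.1) = 145.1
Total out = 596 lbmol/h; y_R = 145.1 / 596 = 0.2435.

0.243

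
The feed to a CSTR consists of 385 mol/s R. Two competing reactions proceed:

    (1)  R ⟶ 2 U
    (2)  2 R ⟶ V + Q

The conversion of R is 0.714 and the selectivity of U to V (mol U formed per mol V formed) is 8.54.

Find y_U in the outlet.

0.654

Conversion of R: R consumed = 0.714 × 385 = 274.9 mol/s = 1ξ₁ + 2ξ₂.
Selectivity: 2ξ₁ / (1ξ₂) = 8.54 → ξ₁ = 4.27 ξ₂.
Substitute: (1·4.27 + 2) ξ₂ = 274.9 → ξ₂ = 43.84 mol/s, ξ₁ = 187.2 mol/s.
Outlet amounts (n = n₀ + Σ ν·ξ):
  R: 385 − 1(187.2) − 2(43.84) = 110.1
  U: 0 + 2(187.2) = 374.4
  V: 0 + 1(43.84) = 43.84
  Q: 0 + 1(43.84) = 43.84
Total out = 572.2 mol/s; y_U = 374.4 / 572.2 = 0.6543.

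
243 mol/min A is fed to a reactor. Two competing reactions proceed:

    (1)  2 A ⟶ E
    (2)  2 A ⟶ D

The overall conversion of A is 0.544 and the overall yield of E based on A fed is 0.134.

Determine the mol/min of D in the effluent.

Yield of E: 1ξ₁ / 243 = 0.134 → ξ₁ = 32.56 mol/min.
Conversion of A: 2ξ₁ + 2ξ₂ = 0.544 × 243 = 132.2 → ξ₂ = 33.53 mol/min.
Outlet amounts (n = n₀ + Σ ν·ξ):
  A: 243 − 2(32.56) − 2(33.53) = 110.8
  E: 0 + 1(32.56) = 32.56
  D: 0 + 1(33.53) = 33.53

33.5 mol/min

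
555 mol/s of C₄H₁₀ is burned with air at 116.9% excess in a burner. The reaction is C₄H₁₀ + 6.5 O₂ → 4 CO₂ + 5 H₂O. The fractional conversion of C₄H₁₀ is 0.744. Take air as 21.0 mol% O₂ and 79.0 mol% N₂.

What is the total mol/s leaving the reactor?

Stoichiometric O₂ = 6.5 × 555 = 3608 mol/s; O₂ fed = 3608 × 2.169 = 7825 mol/s.
N₂ fed = 7825 × 79/21 = 29440 mol/s.
Fuel reacted = 0.744 × 555 → ξ = 412.9 mol/s.
Outlet (n = n₀ + ν ξ):
  C₄H₁₀: 555 − 1(412.9) = 142.1
  O₂: 7825 − 6.5(412.9) = 5141
  N₂: 29440 (inert)
  CO₂: 0 + 4(412.9) = 1652
  H₂O: 0 + 5(412.9) = 2065
Total out = 142.1 + 5141 + 29440 + 1652 + 2065 = 38430 mol/s.

38400 mol/s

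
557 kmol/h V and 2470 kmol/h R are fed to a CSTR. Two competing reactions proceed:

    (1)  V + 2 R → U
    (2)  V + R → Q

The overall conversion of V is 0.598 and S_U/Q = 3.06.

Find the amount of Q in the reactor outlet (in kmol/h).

82 kmol/h

Conversion of V: V consumed = 0.598 × 557 = 333.1 kmol/h = 1ξ₁ + 1ξ₂.
Selectivity: 1ξ₁ / (1ξ₂) = 3.06 → ξ₁ = 3.06 ξ₂.
Substitute: (1·3.06 + 1) ξ₂ = 333.1 → ξ₂ = 82.04 kmol/h, ξ₁ = 251 kmol/h.
Outlet amounts (n = n₀ + Σ ν·ξ):
  V: 557 − 1(251) − 1(82.04) = 223.9
  R: 2470 − 2(251) − 1(82.04) = 1886
  U: 0 + 1(251) = 251
  Q: 0 + 1(82.04) = 82.04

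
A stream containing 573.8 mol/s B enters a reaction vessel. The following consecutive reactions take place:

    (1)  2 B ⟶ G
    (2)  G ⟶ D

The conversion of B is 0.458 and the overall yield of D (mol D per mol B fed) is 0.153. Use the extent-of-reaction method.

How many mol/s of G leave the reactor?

43.6 mol/s

Conversion of B: B consumed = 2ξ₁ = 0.458 × 573.8 → ξ₁ = 131.4 mol/s.
Yield of D: 1ξ₂ / 573.8 = 0.153 → ξ₂ = 87.79 mol/s.
Outlet amounts (n = n₀ + Σ ν·ξ):
  B: 573.8 − 2(131.4) = 311
  G: 0 + 1(131.4) − 1(87.79) = 43.61
  D: 0 + 1(87.79) = 87.79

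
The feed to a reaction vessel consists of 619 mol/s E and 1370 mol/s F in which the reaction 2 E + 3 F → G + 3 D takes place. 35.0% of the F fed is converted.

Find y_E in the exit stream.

F reacted = 0.35 × 1370 = 479.5 mol/s; ν_F = −3, so ξ = 479.5/3 = 159.8 mol/s.
Outlet amounts (n = n₀ + ν ξ):
  E: 619 − 2(159.8) = 299.3
  F: 1370 − 3(159.8) = 890.5
  G: 0 + 1(159.8) = 159.8
  D: 0 + 3(159.8) = 479.5
Total out = 1829 mol/s; y_E = 299.3 / 1829 = 0.1636.

0.164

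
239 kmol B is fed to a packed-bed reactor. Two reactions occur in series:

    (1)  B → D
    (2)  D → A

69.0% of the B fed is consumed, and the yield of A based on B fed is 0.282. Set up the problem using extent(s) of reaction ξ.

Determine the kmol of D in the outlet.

Conversion of B: B consumed = 1ξ₁ = 0.69 × 239 → ξ₁ = 164.9 kmol.
Yield of A: 1ξ₂ / 239 = 0.282 → ξ₂ = 67.4 kmol.
Outlet amounts (n = n₀ + Σ ν·ξ):
  B: 239 − 1(164.9) = 74.09
  D: 0 + 1(164.9) − 1(67.4) = 97.51
  A: 0 + 1(67.4) = 67.4

97.5 kmol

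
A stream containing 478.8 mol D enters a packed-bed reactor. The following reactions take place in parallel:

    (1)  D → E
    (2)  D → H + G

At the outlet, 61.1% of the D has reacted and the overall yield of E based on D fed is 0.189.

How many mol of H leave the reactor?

Yield of E: 1ξ₁ / 478.8 = 0.189 → ξ₁ = 90.49 mol.
Conversion of D: 1ξ₁ + 1ξ₂ = 0.611 × 478.8 = 292.5 → ξ₂ = 202.1 mol.
Outlet amounts (n = n₀ + Σ ν·ξ):
  D: 478.8 − 1(90.49) − 1(202.1) = 186.3
  E: 0 + 1(90.49) = 90.49
  H: 0 + 1(202.1) = 202.1
  G: 0 + 1(202.1) = 202.1

202 mol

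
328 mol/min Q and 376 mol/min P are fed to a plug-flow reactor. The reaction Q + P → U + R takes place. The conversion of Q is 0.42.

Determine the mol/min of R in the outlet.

138 mol/min

Q reacted = 0.42 × 328 = 137.8 mol/min; ν_Q = −1, so ξ = 137.8/1 = 137.8 mol/min.
Outlet amounts (n = n₀ + ν ξ):
  Q: 328 − 1(137.8) = 190.2
  P: 376 − 1(137.8) = 238.2
  U: 0 + 1(137.8) = 137.8
  R: 0 + 1(137.8) = 137.8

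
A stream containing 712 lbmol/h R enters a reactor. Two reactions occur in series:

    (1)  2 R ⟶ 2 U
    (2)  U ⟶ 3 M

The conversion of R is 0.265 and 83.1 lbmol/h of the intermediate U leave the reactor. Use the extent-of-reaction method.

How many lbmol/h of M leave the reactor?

Conversion of R: R consumed = 2ξ₁ = 0.265 × 712 → ξ₁ = 94.34 lbmol/h.
U balance: n_U = 0 + 2ξ₁ − 1ξ₂ = 83.1 → ξ₂ = (2·94.34 − 83.1)/1 = 105.6 lbmol/h.
Outlet amounts (n = n₀ + Σ ν·ξ):
  R: 712 − 2(94.34) = 523.3
  U: 0 + 2(94.34) − 1(105.6) = 83.1
  M: 0 + 3(105.6) = 316.7

317 lbmol/h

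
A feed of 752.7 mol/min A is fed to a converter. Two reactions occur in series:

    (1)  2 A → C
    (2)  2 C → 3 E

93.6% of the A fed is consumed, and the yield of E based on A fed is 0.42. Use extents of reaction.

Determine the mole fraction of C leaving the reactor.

0.28

Conversion of A: A consumed = 2ξ₁ = 0.936 × 752.7 → ξ₁ = 352.3 mol/min.
Yield of E: 3ξ₂ / 752.7 = 0.42 → ξ₂ = 105.4 mol/min.
Outlet amounts (n = n₀ + Σ ν·ξ):
  A: 752.7 − 2(352.3) = 48.17
  C: 0 + 1(352.3) − 2(105.4) = 141.5
  E: 0 + 3(105.4) = 316.1
Total out = 505.8 mol/min; y_C = 141.5 / 505.8 = 0.2798.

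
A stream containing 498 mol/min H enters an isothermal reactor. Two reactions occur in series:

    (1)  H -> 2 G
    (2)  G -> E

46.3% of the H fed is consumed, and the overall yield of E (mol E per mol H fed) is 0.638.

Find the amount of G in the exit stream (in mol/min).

Conversion of H: H consumed = 1ξ₁ = 0.463 × 498 → ξ₁ = 230.6 mol/min.
Yield of E: 1ξ₂ / 498 = 0.638 → ξ₂ = 317.7 mol/min.
Outlet amounts (n = n₀ + Σ ν·ξ):
  H: 498 − 1(230.6) = 267.4
  G: 0 + 2(230.6) − 1(317.7) = 143.4
  E: 0 + 1(317.7) = 317.7

143 mol/min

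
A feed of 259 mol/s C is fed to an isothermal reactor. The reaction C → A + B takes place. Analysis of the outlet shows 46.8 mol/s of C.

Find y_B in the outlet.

0.45

For C: n = n₀ − 1ξ → 46.8 = 259 − 1ξ, giving ξ = 212.2 mol/s.
Outlet amounts (n = n₀ + ν ξ):
  C: 259 − 1(212.2) = 46.8
  A: 0 + 1(212.2) = 212.2
  B: 0 + 1(212.2) = 212.2
Total out = 471.2 mol/s; y_B = 212.2 / 471.2 = 0.4503.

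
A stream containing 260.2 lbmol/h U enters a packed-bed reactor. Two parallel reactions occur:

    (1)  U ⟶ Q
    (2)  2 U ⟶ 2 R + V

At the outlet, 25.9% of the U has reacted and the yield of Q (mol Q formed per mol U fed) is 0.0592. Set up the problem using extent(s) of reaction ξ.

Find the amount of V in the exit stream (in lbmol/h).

26 lbmol/h

Yield of Q: 1ξ₁ / 260.2 = 0.0592 → ξ₁ = 15.4 lbmol/h.
Conversion of U: 1ξ₁ + 2ξ₂ = 0.259 × 260.2 = 67.39 → ξ₂ = 25.99 lbmol/h.
Outlet amounts (n = n₀ + Σ ν·ξ):
  U: 260.2 − 1(15.4) − 2(25.99) = 192.8
  Q: 0 + 1(15.4) = 15.4
  R: 0 + 2(25.99) = 51.99
  V: 0 + 1(25.99) = 25.99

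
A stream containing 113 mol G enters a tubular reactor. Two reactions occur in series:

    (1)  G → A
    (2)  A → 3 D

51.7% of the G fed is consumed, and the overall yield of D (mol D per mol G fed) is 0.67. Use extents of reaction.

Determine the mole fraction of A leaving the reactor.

0.203

Conversion of G: G consumed = 1ξ₁ = 0.517 × 113 → ξ₁ = 58.42 mol.
Yield of D: 3ξ₂ / 113 = 0.67 → ξ₂ = 25.24 mol.
Outlet amounts (n = n₀ + Σ ν·ξ):
  G: 113 − 1(58.42) = 54.58
  A: 0 + 1(58.42) − 1(25.24) = 33.18
  D: 0 + 3(25.24) = 75.71
Total out = 163.5 mol; y_A = 33.18 / 163.5 = 0.203.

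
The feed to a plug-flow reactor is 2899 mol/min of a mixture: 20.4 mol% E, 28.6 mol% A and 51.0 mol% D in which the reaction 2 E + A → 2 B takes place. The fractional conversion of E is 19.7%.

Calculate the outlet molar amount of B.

E reacted = 0.197 × 591.4 = 116.5 mol/min; ν_E = −2, so ξ = 116.5/2 = 58.25 mol/min.
Outlet amounts (n = n₀ + ν ξ):
  E: 591.4 − 2(58.25) = 474.9
  A: 829.1 − 1(58.25) = 770.9
  B: 0 + 2(58.25) = 116.5
  D: 1478 (inert)

117 mol/min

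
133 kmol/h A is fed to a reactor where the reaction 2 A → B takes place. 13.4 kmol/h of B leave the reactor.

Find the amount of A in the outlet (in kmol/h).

106 kmol/h

For B: n = n₀ + 1ξ → 13.4 = 0 + 1ξ, giving ξ = 13.4 kmol/h.
Outlet amounts (n = n₀ + ν ξ):
  A: 133 − 2(13.4) = 106.2
  B: 0 + 1(13.4) = 13.4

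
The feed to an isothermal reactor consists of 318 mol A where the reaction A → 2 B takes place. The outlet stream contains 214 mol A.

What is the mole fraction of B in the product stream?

0.493

For A: n = n₀ − 1ξ → 214 = 318 − 1ξ, giving ξ = 104 mol.
Outlet amounts (n = n₀ + ν ξ):
  A: 318 − 1(104) = 214
  B: 0 + 2(104) = 208
Total out = 422 mol; y_B = 208 / 422 = 0.4929.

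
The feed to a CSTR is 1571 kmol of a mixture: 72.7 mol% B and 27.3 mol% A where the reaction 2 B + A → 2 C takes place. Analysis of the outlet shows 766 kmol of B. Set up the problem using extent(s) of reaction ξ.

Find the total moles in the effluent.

1380 kmol

For B: n = n₀ − 2ξ → 766 = 1142 − 2ξ, giving ξ = 188.1 kmol.
Outlet amounts (n = n₀ + ν ξ):
  B: 1142 − 2(188.1) = 766
  A: 428.9 − 1(188.1) = 240.8
  C: 0 + 2(188.1) = 376.1
Total out = 766 + 240.8 + 376.1 = 1383 kmol.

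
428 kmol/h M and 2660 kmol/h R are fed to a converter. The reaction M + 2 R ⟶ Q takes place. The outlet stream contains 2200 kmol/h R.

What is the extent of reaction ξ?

For R: n = n₀ − 2ξ → 2200 = 2660 − 2ξ, giving ξ = 230 kmol/h.
Outlet amounts (n = n₀ + ν ξ):
  M: 428 − 1(230) = 198
  R: 2660 − 2(230) = 2200
  Q: 0 + 1(230) = 230

ξ = 230 kmol/h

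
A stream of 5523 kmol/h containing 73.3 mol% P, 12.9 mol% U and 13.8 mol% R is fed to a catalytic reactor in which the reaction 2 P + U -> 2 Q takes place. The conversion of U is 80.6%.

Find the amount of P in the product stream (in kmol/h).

2900 kmol/h

U reacted = 0.806 × 712.5 = 574.2 kmol/h; ν_U = −1, so ξ = 574.2/1 = 574.2 kmol/h.
Outlet amounts (n = n₀ + ν ξ):
  P: 4048 − 2(574.2) = 2900
  U: 712.5 − 1(574.2) = 138.2
  Q: 0 + 2(574.2) = 1148
  R: 762.2 (inert)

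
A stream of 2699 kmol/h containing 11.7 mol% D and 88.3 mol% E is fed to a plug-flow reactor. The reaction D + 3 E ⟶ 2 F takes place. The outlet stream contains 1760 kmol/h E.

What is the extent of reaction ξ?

ξ = 208 kmol/h

For E: n = n₀ − 3ξ → 1760 = 2383 − 3ξ, giving ξ = 207.7 kmol/h.
Outlet amounts (n = n₀ + ν ξ):
  D: 315.8 − 1(207.7) = 108
  E: 2383 − 3(207.7) = 1760
  F: 0 + 2(207.7) = 415.5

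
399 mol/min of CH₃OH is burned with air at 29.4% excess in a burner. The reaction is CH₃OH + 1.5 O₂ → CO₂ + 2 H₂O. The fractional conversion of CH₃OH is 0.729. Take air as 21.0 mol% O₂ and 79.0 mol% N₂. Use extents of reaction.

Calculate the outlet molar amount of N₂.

2910 mol/min

Stoichiometric O₂ = 1.5 × 399 = 598.5 mol/min; O₂ fed = 598.5 × 1.294 = 774.5 mol/min.
N₂ fed = 774.5 × 79/21 = 2913 mol/min.
Fuel reacted = 0.729 × 399 → ξ = 290.9 mol/min.
Outlet (n = n₀ + ν ξ):
  CH₃OH: 399 − 1(290.9) = 108.1
  O₂: 774.5 − 1.5(290.9) = 338.2
  N₂: 2913 (inert)
  CO₂: 0 + 1(290.9) = 290.9
  H₂O: 0 + 2(290.9) = 581.7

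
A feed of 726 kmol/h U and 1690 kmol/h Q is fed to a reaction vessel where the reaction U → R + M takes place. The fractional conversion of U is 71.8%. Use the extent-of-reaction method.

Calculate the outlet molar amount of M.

521 kmol/h

U reacted = 0.718 × 726 = 521.3 kmol/h; ν_U = −1, so ξ = 521.3/1 = 521.3 kmol/h.
Outlet amounts (n = n₀ + ν ξ):
  U: 726 − 1(521.3) = 204.7
  R: 0 + 1(521.3) = 521.3
  M: 0 + 1(521.3) = 521.3
  Q: 1690 (inert)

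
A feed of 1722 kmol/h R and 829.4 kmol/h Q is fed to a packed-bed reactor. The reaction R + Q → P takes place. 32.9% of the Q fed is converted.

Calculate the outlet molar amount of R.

1450 kmol/h

Q reacted = 0.329 × 829.4 = 272.9 kmol/h; ν_Q = −1, so ξ = 272.9/1 = 272.9 kmol/h.
Outlet amounts (n = n₀ + ν ξ):
  R: 1722 − 1(272.9) = 1449
  Q: 829.4 − 1(272.9) = 556.5
  P: 0 + 1(272.9) = 272.9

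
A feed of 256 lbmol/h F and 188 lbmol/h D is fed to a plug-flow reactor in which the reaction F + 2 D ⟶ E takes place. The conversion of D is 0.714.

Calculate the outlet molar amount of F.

189 lbmol/h

D reacted = 0.714 × 188 = 134.2 lbmol/h; ν_D = −2, so ξ = 134.2/2 = 67.12 lbmol/h.
Outlet amounts (n = n₀ + ν ξ):
  F: 256 − 1(67.12) = 188.9
  D: 188 − 2(67.12) = 53.77
  E: 0 + 1(67.12) = 67.12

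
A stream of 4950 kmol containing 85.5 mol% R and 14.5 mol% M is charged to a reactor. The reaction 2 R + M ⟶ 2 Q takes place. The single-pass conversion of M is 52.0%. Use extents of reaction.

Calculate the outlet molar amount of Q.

M reacted = 0.52 × 717.8 = 373.2 kmol; ν_M = −1, so ξ = 373.2/1 = 373.2 kmol.
Outlet amounts (n = n₀ + ν ξ):
  R: 4232 − 2(373.2) = 3486
  M: 717.8 − 1(373.2) = 344.5
  Q: 0 + 2(373.2) = 746.5

746 kmol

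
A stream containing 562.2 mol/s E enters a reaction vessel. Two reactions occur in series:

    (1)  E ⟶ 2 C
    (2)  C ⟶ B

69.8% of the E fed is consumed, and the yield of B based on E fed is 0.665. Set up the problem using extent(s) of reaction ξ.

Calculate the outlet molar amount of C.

411 mol/s

Conversion of E: E consumed = 1ξ₁ = 0.698 × 562.2 → ξ₁ = 392.4 mol/s.
Yield of B: 1ξ₂ / 562.2 = 0.665 → ξ₂ = 373.9 mol/s.
Outlet amounts (n = n₀ + Σ ν·ξ):
  E: 562.2 − 1(392.4) = 169.8
  C: 0 + 2(392.4) − 1(373.9) = 411
  B: 0 + 1(373.9) = 373.9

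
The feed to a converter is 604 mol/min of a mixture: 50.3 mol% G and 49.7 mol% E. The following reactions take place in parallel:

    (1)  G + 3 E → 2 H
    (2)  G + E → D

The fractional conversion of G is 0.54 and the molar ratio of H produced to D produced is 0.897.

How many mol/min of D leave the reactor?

Conversion of G: G consumed = 0.54 × 303.8 = 164.1 mol/min = 1ξ₁ + 1ξ₂.
Selectivity: 2ξ₁ / (1ξ₂) = 0.897 → ξ₁ = 0.4485 ξ₂.
Substitute: (1·0.4485 + 1) ξ₂ = 164.1 → ξ₂ = 113.3 mol/min, ξ₁ = 50.8 mol/min.
Outlet amounts (n = n₀ + Σ ν·ξ):
  G: 303.8 − 1(50.8) − 1(113.3) = 139.8
  E: 300.2 − 3(50.8) − 1(113.3) = 34.53
  H: 0 + 2(50.8) = 101.6
  D: 0 + 1(113.3) = 113.3

113 mol/min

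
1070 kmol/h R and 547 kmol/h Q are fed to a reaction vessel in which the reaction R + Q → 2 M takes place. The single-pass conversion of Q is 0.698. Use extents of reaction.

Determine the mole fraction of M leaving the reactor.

0.472

Q reacted = 0.698 × 547 = 381.8 kmol/h; ν_Q = −1, so ξ = 381.8/1 = 381.8 kmol/h.
Outlet amounts (n = n₀ + ν ξ):
  R: 1070 − 1(381.8) = 688.2
  Q: 547 − 1(381.8) = 165.2
  M: 0 + 2(381.8) = 763.6
Total out = 1617 kmol/h; y_M = 763.6 / 1617 = 0.4722.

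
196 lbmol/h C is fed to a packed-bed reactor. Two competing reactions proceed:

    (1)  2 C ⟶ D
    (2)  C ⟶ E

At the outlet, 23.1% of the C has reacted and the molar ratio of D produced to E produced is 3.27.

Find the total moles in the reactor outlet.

Conversion of C: C consumed = 0.231 × 196 = 45.28 lbmol/h = 2ξ₁ + 1ξ₂.
Selectivity: 1ξ₁ / (1ξ₂) = 3.27 → ξ₁ = 3.27 ξ₂.
Substitute: (2·3.27 + 1) ξ₂ = 45.28 → ξ₂ = 6.005 lbmol/h, ξ₁ = 19.64 lbmol/h.
Outlet amounts (n = n₀ + Σ ν·ξ):
  C: 196 − 2(19.64) − 1(6.005) = 150.7
  D: 0 + 1(19.64) = 19.64
  E: 0 + 1(6.005) = 6.005
Total out = 150.7 + 19.64 + 6.005 = 176.4 lbmol/h.

176 lbmol/h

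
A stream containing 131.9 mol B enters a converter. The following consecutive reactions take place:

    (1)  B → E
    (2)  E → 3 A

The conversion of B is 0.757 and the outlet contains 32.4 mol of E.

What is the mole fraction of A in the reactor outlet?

0.758

Conversion of B: B consumed = 1ξ₁ = 0.757 × 131.9 → ξ₁ = 99.85 mol.
E balance: n_E = 0 + 1ξ₁ − 1ξ₂ = 32.4 → ξ₂ = (1·99.85 − 32.4)/1 = 67.45 mol.
Outlet amounts (n = n₀ + Σ ν·ξ):
  B: 131.9 − 1(99.85) = 32.05
  E: 0 + 1(99.85) − 1(67.45) = 32.4
  A: 0 + 3(67.45) = 202.3
Total out = 266.8 mol; y_A = 202.3 / 266.8 = 0.7584.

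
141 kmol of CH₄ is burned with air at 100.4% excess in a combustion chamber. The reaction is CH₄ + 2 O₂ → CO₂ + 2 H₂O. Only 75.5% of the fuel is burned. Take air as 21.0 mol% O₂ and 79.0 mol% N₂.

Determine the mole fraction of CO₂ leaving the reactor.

Stoichiometric O₂ = 2 × 141 = 282 kmol; O₂ fed = 282 × 2.004 = 565.1 kmol.
N₂ fed = 565.1 × 79/21 = 2126 kmol.
Fuel reacted = 0.755 × 141 → ξ = 106.5 kmol.
Outlet (n = n₀ + ν ξ):
  CH₄: 141 − 1(106.5) = 34.55
  O₂: 565.1 − 2(106.5) = 352.2
  N₂: 2126 (inert)
  CO₂: 0 + 1(106.5) = 106.5
  H₂O: 0 + 2(106.5) = 212.9
Total out = 2832 kmol; y_CO₂ = 106.5 / 2832 = 0.03759.

0.0376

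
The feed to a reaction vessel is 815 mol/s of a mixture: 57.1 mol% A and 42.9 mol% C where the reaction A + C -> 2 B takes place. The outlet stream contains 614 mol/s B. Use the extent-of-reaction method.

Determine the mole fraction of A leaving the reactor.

0.194

For B: n = n₀ + 2ξ → 614 = 0 + 2ξ, giving ξ = 307 mol/s.
Outlet amounts (n = n₀ + ν ξ):
  A: 465.4 − 1(307) = 158.4
  C: 349.6 − 1(307) = 42.63
  B: 0 + 2(307) = 614
Total out = 815 mol/s; y_A = 158.4 / 815 = 0.1943.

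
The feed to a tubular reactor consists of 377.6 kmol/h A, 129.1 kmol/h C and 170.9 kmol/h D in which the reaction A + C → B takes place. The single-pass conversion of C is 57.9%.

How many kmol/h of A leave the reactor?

303 kmol/h

C reacted = 0.579 × 129.1 = 74.75 kmol/h; ν_C = −1, so ξ = 74.75/1 = 74.75 kmol/h.
Outlet amounts (n = n₀ + ν ξ):
  A: 377.6 − 1(74.75) = 302.9
  C: 129.1 − 1(74.75) = 54.35
  B: 0 + 1(74.75) = 74.75
  D: 170.9 (inert)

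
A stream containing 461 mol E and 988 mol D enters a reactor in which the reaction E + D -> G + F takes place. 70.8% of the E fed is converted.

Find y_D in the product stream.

0.457

E reacted = 0.708 × 461 = 326.4 mol; ν_E = −1, so ξ = 326.4/1 = 326.4 mol.
Outlet amounts (n = n₀ + ν ξ):
  E: 461 − 1(326.4) = 134.6
  D: 988 − 1(326.4) = 661.6
  G: 0 + 1(326.4) = 326.4
  F: 0 + 1(326.4) = 326.4
Total out = 1449 mol; y_D = 661.6 / 1449 = 0.4566.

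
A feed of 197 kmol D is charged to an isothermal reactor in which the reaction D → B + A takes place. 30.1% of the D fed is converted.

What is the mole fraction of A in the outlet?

D reacted = 0.301 × 197 = 59.3 kmol; ν_D = −1, so ξ = 59.3/1 = 59.3 kmol.
Outlet amounts (n = n₀ + ν ξ):
  D: 197 − 1(59.3) = 137.7
  B: 0 + 1(59.3) = 59.3
  A: 0 + 1(59.3) = 59.3
Total out = 256.3 kmol; y_A = 59.3 / 256.3 = 0.2314.

0.231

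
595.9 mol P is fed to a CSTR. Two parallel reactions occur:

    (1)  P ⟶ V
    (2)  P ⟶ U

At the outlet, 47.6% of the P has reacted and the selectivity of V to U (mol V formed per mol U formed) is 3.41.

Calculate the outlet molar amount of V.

219 mol

Conversion of P: P consumed = 0.476 × 595.9 = 283.6 mol = 1ξ₁ + 1ξ₂.
Selectivity: 1ξ₁ / (1ξ₂) = 3.41 → ξ₁ = 3.41 ξ₂.
Substitute: (1·3.41 + 1) ξ₂ = 283.6 → ξ₂ = 64.32 mol, ξ₁ = 219.3 mol.
Outlet amounts (n = n₀ + Σ ν·ξ):
  P: 595.9 − 1(219.3) − 1(64.32) = 312.3
  V: 0 + 1(219.3) = 219.3
  U: 0 + 1(64.32) = 64.32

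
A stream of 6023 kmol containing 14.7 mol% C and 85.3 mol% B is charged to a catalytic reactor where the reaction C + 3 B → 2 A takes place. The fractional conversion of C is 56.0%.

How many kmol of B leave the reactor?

3650 kmol

C reacted = 0.56 × 885.4 = 495.8 kmol; ν_C = −1, so ξ = 495.8/1 = 495.8 kmol.
Outlet amounts (n = n₀ + ν ξ):
  C: 885.4 − 1(495.8) = 389.6
  B: 5138 − 3(495.8) = 3650
  A: 0 + 2(495.8) = 991.6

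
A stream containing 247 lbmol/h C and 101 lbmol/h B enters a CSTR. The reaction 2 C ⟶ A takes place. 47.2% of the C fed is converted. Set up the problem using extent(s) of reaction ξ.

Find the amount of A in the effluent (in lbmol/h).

C reacted = 0.472 × 247 = 116.6 lbmol/h; ν_C = −2, so ξ = 116.6/2 = 58.29 lbmol/h.
Outlet amounts (n = n₀ + ν ξ):
  C: 247 − 2(58.29) = 130.4
  A: 0 + 1(58.29) = 58.29
  B: 101 (inert)

58.3 lbmol/h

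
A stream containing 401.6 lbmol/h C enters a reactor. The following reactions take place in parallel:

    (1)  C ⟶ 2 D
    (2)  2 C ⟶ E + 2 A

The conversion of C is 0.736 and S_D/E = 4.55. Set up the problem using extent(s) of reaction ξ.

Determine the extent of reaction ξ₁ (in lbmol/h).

Conversion of C: C consumed = 0.736 × 401.6 = 295.6 lbmol/h = 1ξ₁ + 2ξ₂.
Selectivity: 2ξ₁ / (1ξ₂) = 4.55 → ξ₁ = 2.275 ξ₂.
Substitute: (1·2.275 + 2) ξ₂ = 295.6 → ξ₂ = 69.14 lbmol/h, ξ₁ = 157.3 lbmol/h.
Outlet amounts (n = n₀ + Σ ν·ξ):
  C: 401.6 − 1(157.3) − 2(69.14) = 106
  D: 0 + 2(157.3) = 314.6
  E: 0 + 1(69.14) = 69.14
  A: 0 + 2(69.14) = 138.3

ξ₁ = 157 lbmol/h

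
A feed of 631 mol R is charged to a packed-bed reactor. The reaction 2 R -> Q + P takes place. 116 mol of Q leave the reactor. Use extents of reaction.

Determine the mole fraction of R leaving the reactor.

For Q: n = n₀ + 1ξ → 116 = 0 + 1ξ, giving ξ = 116 mol.
Outlet amounts (n = n₀ + ν ξ):
  R: 631 − 2(116) = 399
  Q: 0 + 1(116) = 116
  P: 0 + 1(116) = 116
Total out = 631 mol; y_R = 399 / 631 = 0.6323.

0.632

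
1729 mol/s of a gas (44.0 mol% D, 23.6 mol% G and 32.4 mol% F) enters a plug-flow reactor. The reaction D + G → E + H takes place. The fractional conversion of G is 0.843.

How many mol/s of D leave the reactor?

417 mol/s

G reacted = 0.843 × 408 = 344 mol/s; ν_G = −1, so ξ = 344/1 = 344 mol/s.
Outlet amounts (n = n₀ + ν ξ):
  D: 760.8 − 1(344) = 416.8
  G: 408 − 1(344) = 64.06
  E: 0 + 1(344) = 344
  H: 0 + 1(344) = 344
  F: 560.2 (inert)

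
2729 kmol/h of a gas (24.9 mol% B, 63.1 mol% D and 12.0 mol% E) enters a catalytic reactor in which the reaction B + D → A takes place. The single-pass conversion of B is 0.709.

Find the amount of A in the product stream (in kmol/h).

482 kmol/h

B reacted = 0.709 × 679.5 = 481.8 kmol/h; ν_B = −1, so ξ = 481.8/1 = 481.8 kmol/h.
Outlet amounts (n = n₀ + ν ξ):
  B: 679.5 − 1(481.8) = 197.7
  D: 1722 − 1(481.8) = 1240
  A: 0 + 1(481.8) = 481.8
  E: 327.5 (inert)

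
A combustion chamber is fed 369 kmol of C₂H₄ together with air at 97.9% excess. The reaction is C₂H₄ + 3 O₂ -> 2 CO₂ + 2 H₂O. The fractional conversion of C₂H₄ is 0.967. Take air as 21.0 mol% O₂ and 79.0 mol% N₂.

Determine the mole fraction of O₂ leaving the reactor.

0.104

Stoichiometric O₂ = 3 × 369 = 1107 kmol; O₂ fed = 1107 × 1.979 = 2191 kmol.
N₂ fed = 2191 × 79/21 = 8241 kmol.
Fuel reacted = 0.967 × 369 → ξ = 356.8 kmol.
Outlet (n = n₀ + ν ξ):
  C₂H₄: 369 − 1(356.8) = 12.18
  O₂: 2191 − 3(356.8) = 1120
  N₂: 8241 (inert)
  CO₂: 0 + 2(356.8) = 713.6
  H₂O: 0 + 2(356.8) = 713.6
Total out = 10800 kmol; y_O₂ = 1120 / 10800 = 0.1037.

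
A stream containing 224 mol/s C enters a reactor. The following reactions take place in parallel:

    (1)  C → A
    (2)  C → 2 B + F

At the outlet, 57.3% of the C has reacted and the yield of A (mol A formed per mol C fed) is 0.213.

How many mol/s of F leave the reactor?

Yield of A: 1ξ₁ / 224 = 0.213 → ξ₁ = 47.71 mol/s.
Conversion of C: 1ξ₁ + 1ξ₂ = 0.573 × 224 = 128.4 → ξ₂ = 80.64 mol/s.
Outlet amounts (n = n₀ + Σ ν·ξ):
  C: 224 − 1(47.71) − 1(80.64) = 95.65
  A: 0 + 1(47.71) = 47.71
  B: 0 + 2(80.64) = 161.3
  F: 0 + 1(80.64) = 80.64

80.6 mol/s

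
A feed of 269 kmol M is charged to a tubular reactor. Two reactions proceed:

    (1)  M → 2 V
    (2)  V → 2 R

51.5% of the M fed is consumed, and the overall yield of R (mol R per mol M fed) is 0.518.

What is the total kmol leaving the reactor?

Conversion of M: M consumed = 1ξ₁ = 0.515 × 269 → ξ₁ = 138.5 kmol.
Yield of R: 2ξ₂ / 269 = 0.518 → ξ₂ = 69.67 kmol.
Outlet amounts (n = n₀ + Σ ν·ξ):
  M: 269 − 1(138.5) = 130.5
  V: 0 + 2(138.5) − 1(69.67) = 207.4
  R: 0 + 2(69.67) = 139.3
Total out = 130.5 + 207.4 + 139.3 = 477.2 kmol.

477 kmol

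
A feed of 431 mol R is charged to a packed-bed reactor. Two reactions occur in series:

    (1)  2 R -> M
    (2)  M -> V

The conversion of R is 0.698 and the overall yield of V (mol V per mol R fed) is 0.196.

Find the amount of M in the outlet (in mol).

65.9 mol

Conversion of R: R consumed = 2ξ₁ = 0.698 × 431 → ξ₁ = 150.4 mol.
Yield of V: 1ξ₂ / 431 = 0.196 → ξ₂ = 84.48 mol.
Outlet amounts (n = n₀ + Σ ν·ξ):
  R: 431 − 2(150.4) = 130.2
  M: 0 + 1(150.4) − 1(84.48) = 65.94
  V: 0 + 1(84.48) = 84.48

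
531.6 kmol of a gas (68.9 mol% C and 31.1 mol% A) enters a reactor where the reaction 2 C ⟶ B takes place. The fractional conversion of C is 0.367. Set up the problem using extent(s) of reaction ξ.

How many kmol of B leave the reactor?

C reacted = 0.367 × 366.3 = 134.4 kmol; ν_C = −2, so ξ = 134.4/2 = 67.21 kmol.
Outlet amounts (n = n₀ + ν ξ):
  C: 366.3 − 2(67.21) = 231.9
  B: 0 + 1(67.21) = 67.21
  A: 165.3 (inert)

67.2 kmol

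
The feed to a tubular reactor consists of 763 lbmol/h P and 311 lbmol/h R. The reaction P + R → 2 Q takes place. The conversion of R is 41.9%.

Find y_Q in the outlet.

0.243

R reacted = 0.419 × 311 = 130.3 lbmol/h; ν_R = −1, so ξ = 130.3/1 = 130.3 lbmol/h.
Outlet amounts (n = n₀ + ν ξ):
  P: 763 − 1(130.3) = 632.7
  R: 311 − 1(130.3) = 180.7
  Q: 0 + 2(130.3) = 260.6
Total out = 1074 lbmol/h; y_Q = 260.6 / 1074 = 0.2427.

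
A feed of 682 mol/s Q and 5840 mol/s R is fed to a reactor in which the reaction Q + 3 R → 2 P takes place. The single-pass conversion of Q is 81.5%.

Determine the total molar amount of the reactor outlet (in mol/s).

5410 mol/s

Q reacted = 0.815 × 682 = 555.8 mol/s; ν_Q = −1, so ξ = 555.8/1 = 555.8 mol/s.
Outlet amounts (n = n₀ + ν ξ):
  Q: 682 − 1(555.8) = 126.2
  R: 5840 − 3(555.8) = 4173
  P: 0 + 2(555.8) = 1112
Total out = 126.2 + 4173 + 1112 = 5410 mol/s.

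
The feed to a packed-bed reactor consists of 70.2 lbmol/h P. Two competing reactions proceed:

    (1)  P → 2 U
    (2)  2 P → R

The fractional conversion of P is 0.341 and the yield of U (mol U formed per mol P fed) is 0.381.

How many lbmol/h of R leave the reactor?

Yield of U: 2ξ₁ / 70.2 = 0.381 → ξ₁ = 13.37 lbmol/h.
Conversion of P: 1ξ₁ + 2ξ₂ = 0.341 × 70.2 = 23.94 → ξ₂ = 5.283 lbmol/h.
Outlet amounts (n = n₀ + Σ ν·ξ):
  P: 70.2 − 1(13.37) − 2(5.283) = 46.26
  U: 0 + 2(13.37) = 26.75
  R: 0 + 1(5.283) = 5.283

5.28 lbmol/h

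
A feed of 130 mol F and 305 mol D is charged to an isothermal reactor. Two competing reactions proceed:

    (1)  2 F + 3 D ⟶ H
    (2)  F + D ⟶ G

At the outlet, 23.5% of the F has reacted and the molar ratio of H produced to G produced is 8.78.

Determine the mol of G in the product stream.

Conversion of F: F consumed = 0.235 × 130 = 30.55 mol = 2ξ₁ + 1ξ₂.
Selectivity: 1ξ₁ / (1ξ₂) = 8.78 → ξ₁ = 8.78 ξ₂.
Substitute: (2·8.78 + 1) ξ₂ = 30.55 → ξ₂ = 1.646 mol, ξ₁ = 14.45 mol.
Outlet amounts (n = n₀ + Σ ν·ξ):
  F: 130 − 2(14.45) − 1(1.646) = 99.45
  D: 305 − 3(14.45) − 1(1.646) = 260
  H: 0 + 1(14.45) = 14.45
  G: 0 + 1(1.646) = 1.646

1.65 mol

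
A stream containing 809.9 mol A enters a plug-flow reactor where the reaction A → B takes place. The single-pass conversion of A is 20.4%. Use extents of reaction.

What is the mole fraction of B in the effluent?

A reacted = 0.204 × 809.9 = 165.2 mol; ν_A = −1, so ξ = 165.2/1 = 165.2 mol.
Outlet amounts (n = n₀ + ν ξ):
  A: 809.9 − 1(165.2) = 644.7
  B: 0 + 1(165.2) = 165.2
Total out = 809.9 mol; y_B = 165.2 / 809.9 = 0.204.

0.204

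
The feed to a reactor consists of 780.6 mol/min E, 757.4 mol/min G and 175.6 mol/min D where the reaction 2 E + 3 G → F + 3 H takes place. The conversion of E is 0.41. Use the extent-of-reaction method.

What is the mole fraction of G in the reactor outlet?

E reacted = 0.41 × 780.6 = 320 mol/min; ν_E = −2, so ξ = 320/2 = 160 mol/min.
Outlet amounts (n = n₀ + ν ξ):
  E: 780.6 − 2(160) = 460.6
  G: 757.4 − 3(160) = 277.3
  F: 0 + 1(160) = 160
  H: 0 + 3(160) = 480.1
  D: 175.6 (inert)
Total out = 1554 mol/min; y_G = 277.3 / 1554 = 0.1785.

0.179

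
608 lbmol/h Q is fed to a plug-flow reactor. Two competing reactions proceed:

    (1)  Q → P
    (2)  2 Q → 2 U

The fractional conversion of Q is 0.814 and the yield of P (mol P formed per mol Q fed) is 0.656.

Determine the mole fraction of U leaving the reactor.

0.158

Yield of P: 1ξ₁ / 608 = 0.656 → ξ₁ = 398.8 lbmol/h.
Conversion of Q: 1ξ₁ + 2ξ₂ = 0.814 × 608 = 494.9 → ξ₂ = 48.03 lbmol/h.
Outlet amounts (n = n₀ + Σ ν·ξ):
  Q: 608 − 1(398.8) − 2(48.03) = 113.1
  P: 0 + 1(398.8) = 398.8
  U: 0 + 2(48.03) = 96.06
Total out = 608 lbmol/h; y_U = 96.06 / 608 = 0.158.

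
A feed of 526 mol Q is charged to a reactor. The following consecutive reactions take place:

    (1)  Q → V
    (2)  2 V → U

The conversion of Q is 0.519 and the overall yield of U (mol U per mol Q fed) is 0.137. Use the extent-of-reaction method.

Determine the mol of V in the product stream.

Conversion of Q: Q consumed = 1ξ₁ = 0.519 × 526 → ξ₁ = 273 mol.
Yield of U: 1ξ₂ / 526 = 0.137 → ξ₂ = 72.06 mol.
Outlet amounts (n = n₀ + Σ ν·ξ):
  Q: 526 − 1(273) = 253
  V: 0 + 1(273) − 2(72.06) = 128.9
  U: 0 + 1(72.06) = 72.06

129 mol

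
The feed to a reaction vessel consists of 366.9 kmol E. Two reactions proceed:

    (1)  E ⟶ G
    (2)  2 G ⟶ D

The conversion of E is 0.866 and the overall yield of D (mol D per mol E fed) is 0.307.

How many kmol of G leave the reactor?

92.5 kmol

Conversion of E: E consumed = 1ξ₁ = 0.866 × 366.9 → ξ₁ = 317.7 kmol.
Yield of D: 1ξ₂ / 366.9 = 0.307 → ξ₂ = 112.6 kmol.
Outlet amounts (n = n₀ + Σ ν·ξ):
  E: 366.9 − 1(317.7) = 49.16
  G: 0 + 1(317.7) − 2(112.6) = 92.46
  D: 0 + 1(112.6) = 112.6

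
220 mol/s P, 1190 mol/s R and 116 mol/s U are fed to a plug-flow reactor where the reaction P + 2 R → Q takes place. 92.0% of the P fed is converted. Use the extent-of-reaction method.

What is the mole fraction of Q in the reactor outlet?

P reacted = 0.92 × 220 = 202.4 mol/s; ν_P = −1, so ξ = 202.4/1 = 202.4 mol/s.
Outlet amounts (n = n₀ + ν ξ):
  P: 220 − 1(202.4) = 17.6
  R: 1190 − 2(202.4) = 785.2
  Q: 0 + 1(202.4) = 202.4
  U: 116 (inert)
Total out = 1121 mol/s; y_Q = 202.4 / 1121 = 0.1805.

0.181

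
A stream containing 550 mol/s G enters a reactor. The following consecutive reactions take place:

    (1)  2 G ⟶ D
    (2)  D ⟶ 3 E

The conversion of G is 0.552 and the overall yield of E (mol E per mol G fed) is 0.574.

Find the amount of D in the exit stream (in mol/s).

46.6 mol/s

Conversion of G: G consumed = 2ξ₁ = 0.552 × 550 → ξ₁ = 151.8 mol/s.
Yield of E: 3ξ₂ / 550 = 0.574 → ξ₂ = 105.2 mol/s.
Outlet amounts (n = n₀ + Σ ν·ξ):
  G: 550 − 2(151.8) = 246.4
  D: 0 + 1(151.8) − 1(105.2) = 46.57
  E: 0 + 3(105.2) = 315.7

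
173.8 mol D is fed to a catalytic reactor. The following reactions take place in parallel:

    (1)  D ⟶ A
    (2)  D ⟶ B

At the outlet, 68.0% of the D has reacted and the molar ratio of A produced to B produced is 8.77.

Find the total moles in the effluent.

Conversion of D: D consumed = 0.68 × 173.8 = 118.2 mol = 1ξ₁ + 1ξ₂.
Selectivity: 1ξ₁ / (1ξ₂) = 8.77 → ξ₁ = 8.77 ξ₂.
Substitute: (1·8.77 + 1) ξ₂ = 118.2 → ξ₂ = 12.1 mol, ξ₁ = 106.1 mol.
Outlet amounts (n = n₀ + Σ ν·ξ):
  D: 173.8 − 1(106.1) − 1(12.1) = 55.62
  A: 0 + 1(106.1) = 106.1
  B: 0 + 1(12.1) = 12.1
Total out = 55.62 + 106.1 + 12.1 = 173.8 mol.

174 mol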